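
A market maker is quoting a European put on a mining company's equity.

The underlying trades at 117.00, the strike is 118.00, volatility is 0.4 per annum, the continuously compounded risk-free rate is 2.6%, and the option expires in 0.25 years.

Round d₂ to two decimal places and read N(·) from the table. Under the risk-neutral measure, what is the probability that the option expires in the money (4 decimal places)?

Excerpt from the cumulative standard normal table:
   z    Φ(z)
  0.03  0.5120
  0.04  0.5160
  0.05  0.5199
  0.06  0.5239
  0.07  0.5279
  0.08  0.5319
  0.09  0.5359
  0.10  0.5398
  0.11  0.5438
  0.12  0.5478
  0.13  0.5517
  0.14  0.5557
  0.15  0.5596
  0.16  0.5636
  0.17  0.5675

T = 0.25;  σ√T = 0.2000
d₁ = [ln(117/118) + (0.026 + 0.4²/2)·0.25] / 0.2000 = [-0.0085 + 0.0265] / 0.2000 = 0.0899 ⇒ 0.09
d₂ = d₁ − σ√T = 0.0899 − 0.2000 = -0.1101 ⇒ -0.11
Risk-neutral Pr[S_T < K] = N(−d₂) = N(0.11) = 0.5438

0.5438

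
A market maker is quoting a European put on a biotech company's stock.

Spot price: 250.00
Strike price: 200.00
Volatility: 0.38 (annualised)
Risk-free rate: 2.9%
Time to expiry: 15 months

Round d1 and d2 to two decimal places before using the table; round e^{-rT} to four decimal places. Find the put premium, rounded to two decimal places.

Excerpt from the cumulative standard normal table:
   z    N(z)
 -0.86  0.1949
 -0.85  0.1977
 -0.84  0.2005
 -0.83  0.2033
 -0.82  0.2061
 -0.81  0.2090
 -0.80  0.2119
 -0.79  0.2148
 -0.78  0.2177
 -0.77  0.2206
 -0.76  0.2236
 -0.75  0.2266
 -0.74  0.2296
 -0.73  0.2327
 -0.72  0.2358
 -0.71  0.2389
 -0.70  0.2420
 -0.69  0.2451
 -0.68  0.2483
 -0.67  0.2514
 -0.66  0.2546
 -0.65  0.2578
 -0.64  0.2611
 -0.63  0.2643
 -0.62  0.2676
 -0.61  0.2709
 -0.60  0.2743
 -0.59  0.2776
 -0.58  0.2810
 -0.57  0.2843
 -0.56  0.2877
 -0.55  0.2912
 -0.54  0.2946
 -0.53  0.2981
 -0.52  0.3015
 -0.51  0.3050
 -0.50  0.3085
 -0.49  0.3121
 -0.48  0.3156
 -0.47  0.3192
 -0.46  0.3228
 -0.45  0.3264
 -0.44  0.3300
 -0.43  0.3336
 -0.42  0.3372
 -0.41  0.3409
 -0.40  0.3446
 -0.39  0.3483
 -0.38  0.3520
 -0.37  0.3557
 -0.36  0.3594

14.94

T = 1.25;  σ√T = 0.4249
ln(S/K) + (r + σ²/2)T = ln(250/200) + (0.029 + 0.38²/2)·1.25 = 0.2231 + 0.1265 = 0.3496
d₁ = 0.3496 / 0.4249 = 0.8230 which rounds to 0.82
d₂ = d₁ − σ√T = 0.8230 − 0.4249 = 0.3981 which rounds to 0.40
exp(−rT) = exp(−0.029·1.25) = 0.9644
N(−d₂) = N(-0.40) = 0.3446;  N(−d₁) = N(-0.82) = 0.2061
P = 200·0.9644·0.3446 − 250·0.2061 = 66.4664 − 51.5250 = 14.9414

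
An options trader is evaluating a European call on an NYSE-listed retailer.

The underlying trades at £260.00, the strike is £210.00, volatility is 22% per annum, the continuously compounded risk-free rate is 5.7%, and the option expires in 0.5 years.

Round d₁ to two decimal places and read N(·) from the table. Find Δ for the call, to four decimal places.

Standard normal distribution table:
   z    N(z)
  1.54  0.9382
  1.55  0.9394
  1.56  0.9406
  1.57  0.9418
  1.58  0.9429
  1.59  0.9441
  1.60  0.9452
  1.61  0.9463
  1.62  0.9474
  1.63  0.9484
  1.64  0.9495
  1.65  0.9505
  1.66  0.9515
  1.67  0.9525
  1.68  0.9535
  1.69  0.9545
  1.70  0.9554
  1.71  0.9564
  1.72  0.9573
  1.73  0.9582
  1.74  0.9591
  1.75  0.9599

0.9484

σ√T = 0.22·√0.5 = 0.1556
d₁ = [ln(260/210) + (0.057 + ½·0.22²)·0.5] / (σ√T) = (0.2136 + 0.0406) / 0.1556 = 1.6339 → 1.63
N(d₁) = N(1.63) = 0.9484
Δ_call = N(d₁) = 0.9484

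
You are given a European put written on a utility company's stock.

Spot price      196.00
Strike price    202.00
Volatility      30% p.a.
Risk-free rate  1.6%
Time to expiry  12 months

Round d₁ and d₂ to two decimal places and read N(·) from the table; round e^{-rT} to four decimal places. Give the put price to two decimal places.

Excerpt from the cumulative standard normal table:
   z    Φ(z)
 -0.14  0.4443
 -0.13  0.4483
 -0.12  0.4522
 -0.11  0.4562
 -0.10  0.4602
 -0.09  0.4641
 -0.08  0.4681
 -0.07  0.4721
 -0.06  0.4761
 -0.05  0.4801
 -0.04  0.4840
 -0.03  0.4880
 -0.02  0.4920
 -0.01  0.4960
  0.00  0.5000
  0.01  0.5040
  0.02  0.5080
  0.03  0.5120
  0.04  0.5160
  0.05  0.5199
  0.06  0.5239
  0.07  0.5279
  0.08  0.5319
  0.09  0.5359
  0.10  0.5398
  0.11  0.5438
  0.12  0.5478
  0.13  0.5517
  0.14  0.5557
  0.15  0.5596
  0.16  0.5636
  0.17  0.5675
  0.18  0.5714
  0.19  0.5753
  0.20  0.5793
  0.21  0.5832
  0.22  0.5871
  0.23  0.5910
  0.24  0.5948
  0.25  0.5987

T = 1;  σ√T = 0.3000
d₁ = [ln(196/202) + (0.016 + 0.3²/2)·1] / 0.3000 = [-0.0302 + 0.0610] / 0.3000 = 0.1028 → 0.10
d₂ = d₁ − σ√T = 0.1028 − 0.3000 = -0.1972 → -0.20
exp(−rT) = exp(−0.016·1) = 0.9841
N(−d₂) = N(0.20) = 0.5793;  N(−d₁) = N(-0.10) = 0.4602
P = 202·0.9841·0.5793 − 196·0.4602 = 115.1580 − 90.1992 = 24.9588

24.96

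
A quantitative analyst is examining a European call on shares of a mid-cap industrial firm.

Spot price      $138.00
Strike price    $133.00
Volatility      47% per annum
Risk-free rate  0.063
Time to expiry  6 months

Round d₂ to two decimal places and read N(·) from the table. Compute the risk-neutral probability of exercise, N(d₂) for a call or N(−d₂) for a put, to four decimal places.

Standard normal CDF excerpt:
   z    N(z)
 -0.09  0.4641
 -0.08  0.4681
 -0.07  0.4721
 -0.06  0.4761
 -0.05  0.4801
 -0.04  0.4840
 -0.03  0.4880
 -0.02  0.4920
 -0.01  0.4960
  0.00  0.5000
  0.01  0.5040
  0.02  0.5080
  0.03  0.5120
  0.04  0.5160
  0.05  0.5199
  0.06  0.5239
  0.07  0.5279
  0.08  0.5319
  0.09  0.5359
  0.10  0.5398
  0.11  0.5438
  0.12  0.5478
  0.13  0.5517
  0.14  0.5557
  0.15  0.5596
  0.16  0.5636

σ√T = 0.47·√0.5 = 0.3323
d₁ = [ln(138/133) + (0.063 + 0.47²/2)·0.5] / 0.3323 = [0.0369 + 0.0867] / 0.3323 = 0.3720 → 0.37
d₂ = d₁ − σ√T = 0.3720 − 0.3323 = 0.0397 → 0.04
Pr(exercise) under Q = N(d₂) = 0.5160

0.5160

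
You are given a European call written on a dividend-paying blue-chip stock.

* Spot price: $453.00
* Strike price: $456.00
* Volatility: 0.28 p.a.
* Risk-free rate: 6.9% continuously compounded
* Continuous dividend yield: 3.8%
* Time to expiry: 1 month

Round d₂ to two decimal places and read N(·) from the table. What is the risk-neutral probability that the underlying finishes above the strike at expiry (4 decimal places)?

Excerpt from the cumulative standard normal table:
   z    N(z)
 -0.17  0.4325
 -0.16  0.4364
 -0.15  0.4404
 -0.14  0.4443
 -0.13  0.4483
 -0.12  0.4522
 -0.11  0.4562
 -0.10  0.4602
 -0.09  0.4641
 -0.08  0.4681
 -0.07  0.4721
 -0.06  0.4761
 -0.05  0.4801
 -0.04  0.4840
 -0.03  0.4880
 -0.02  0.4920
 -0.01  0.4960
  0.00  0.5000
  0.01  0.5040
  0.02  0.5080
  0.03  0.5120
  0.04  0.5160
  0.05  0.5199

0.4641

σ√T = 0.28·√0.08333 = 0.0808
d₁ = [ln(453/456) + (0.069 − 0.038 + 0.28²/2)·0.08333] / 0.0808 = [-0.0066 + 0.0059] / 0.0808 = -0.0093 which rounds to -0.01
d₂ = d₁ − σ√T = -0.0093 − 0.0808 = -0.0901 which rounds to -0.09
Risk-neutral Pr[S_T > K] = N(d₂) = N(-0.09) = 0.4641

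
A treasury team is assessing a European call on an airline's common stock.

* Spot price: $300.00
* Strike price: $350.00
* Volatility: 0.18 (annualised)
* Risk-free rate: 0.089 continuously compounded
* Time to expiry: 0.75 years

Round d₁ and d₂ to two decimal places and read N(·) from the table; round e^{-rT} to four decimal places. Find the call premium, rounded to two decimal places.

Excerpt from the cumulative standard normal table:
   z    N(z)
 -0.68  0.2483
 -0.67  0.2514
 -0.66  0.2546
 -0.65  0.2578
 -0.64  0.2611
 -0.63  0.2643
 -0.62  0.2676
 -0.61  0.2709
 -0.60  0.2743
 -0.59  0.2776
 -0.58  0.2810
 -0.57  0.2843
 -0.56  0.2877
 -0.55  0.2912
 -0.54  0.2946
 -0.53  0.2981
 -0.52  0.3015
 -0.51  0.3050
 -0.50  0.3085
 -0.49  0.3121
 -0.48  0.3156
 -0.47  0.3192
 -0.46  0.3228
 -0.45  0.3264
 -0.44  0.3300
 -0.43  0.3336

$9.20

σ√T = 0.18·√0.75 = 0.1559
d₁ = [ln(300/350) + (0.089 + ½·0.18²)·0.75] / (σ√T) = (-0.1542 + 0.0789) / 0.1559 = -0.4827 which rounds to -0.48
d₂ = -0.4827 − 0.1559 = -0.6386 which rounds to -0.64
exp(−rT) = exp(−0.089·0.75) = 0.9354
C = 300·N(-0.48) − 350·0.9354·N(-0.64) = 300·0.3156 − 350·0.9354·0.2611 = 94.6800 − 85.4815 = 9.1985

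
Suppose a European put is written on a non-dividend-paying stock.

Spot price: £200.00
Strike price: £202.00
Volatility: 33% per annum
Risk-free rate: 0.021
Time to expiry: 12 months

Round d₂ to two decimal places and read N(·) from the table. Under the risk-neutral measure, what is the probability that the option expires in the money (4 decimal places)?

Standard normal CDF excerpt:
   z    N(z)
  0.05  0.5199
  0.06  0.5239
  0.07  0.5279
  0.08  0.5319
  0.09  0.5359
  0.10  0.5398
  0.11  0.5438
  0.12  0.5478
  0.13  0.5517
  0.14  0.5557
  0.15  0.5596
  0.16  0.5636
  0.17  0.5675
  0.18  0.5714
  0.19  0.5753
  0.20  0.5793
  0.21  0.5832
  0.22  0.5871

0.5517

σ√T = 0.33·√1 = 0.3300
ln(S/K) + (r + σ²/2)T = ln(200/202) + (0.021 + 0.33²/2)·1 = -0.0100 + 0.0755 = 0.0655
d₁ = 0.0655 / 0.3300 = 0.1985 → 0.20
d₂ = d₁ − σ√T = 0.1985 − 0.3300 = -0.1315 → -0.13
Pr(exercise) under Q = N(−d₂) = N(0.13) = 0.5517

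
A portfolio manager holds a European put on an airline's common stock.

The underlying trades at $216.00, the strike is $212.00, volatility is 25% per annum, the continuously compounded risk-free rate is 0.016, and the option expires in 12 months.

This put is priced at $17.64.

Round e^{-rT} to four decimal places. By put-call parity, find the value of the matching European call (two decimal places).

exp(−rT) = exp(−0.016·1) = 0.9841
Put-call parity: C − P = S − K·e^(−rT) = 216 − 212·0.9841 = 216 − 208.6292 = 7.3708
C = P + (C − P) = 17.64 + (7.3708) = 25.0108

$25.01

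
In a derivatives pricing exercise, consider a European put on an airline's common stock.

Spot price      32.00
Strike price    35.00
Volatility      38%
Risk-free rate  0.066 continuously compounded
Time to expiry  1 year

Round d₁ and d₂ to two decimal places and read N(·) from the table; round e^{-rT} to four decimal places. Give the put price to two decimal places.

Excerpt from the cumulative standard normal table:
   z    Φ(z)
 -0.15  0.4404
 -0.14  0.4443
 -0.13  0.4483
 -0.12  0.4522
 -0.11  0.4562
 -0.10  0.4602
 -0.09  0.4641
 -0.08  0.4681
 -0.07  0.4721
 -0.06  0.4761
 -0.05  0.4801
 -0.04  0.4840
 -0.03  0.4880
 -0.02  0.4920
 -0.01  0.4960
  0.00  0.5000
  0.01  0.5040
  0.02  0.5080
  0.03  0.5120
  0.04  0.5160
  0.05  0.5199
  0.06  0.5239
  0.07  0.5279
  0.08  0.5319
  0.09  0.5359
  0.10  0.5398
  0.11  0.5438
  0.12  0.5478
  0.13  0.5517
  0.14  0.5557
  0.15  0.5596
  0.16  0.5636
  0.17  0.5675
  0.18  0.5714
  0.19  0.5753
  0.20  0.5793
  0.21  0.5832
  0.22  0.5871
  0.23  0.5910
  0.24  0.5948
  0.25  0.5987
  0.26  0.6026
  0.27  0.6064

5.27

σ√T = 0.38·√1 = 0.3800
ln(S/K) + (r + σ²/2)T = ln(32/35) + (0.066 + 0.38²/2)·1 = -0.0896 + 0.1382 = 0.0486
d₁ = 0.0486 / 0.3800 = 0.1279 ≈ 0.13
d₂ = d₁ − σ√T = 0.1279 − 0.3800 = -0.2521 ≈ -0.25
exp(−rT) = exp(−0.066·1) = 0.9361
N(−d₂) = N(0.25) = 0.5987;  N(−d₁) = N(-0.13) = 0.4483
P = 35·0.9361·0.5987 − 32·0.4483 = 19.6155 − 14.3456 = 5.2699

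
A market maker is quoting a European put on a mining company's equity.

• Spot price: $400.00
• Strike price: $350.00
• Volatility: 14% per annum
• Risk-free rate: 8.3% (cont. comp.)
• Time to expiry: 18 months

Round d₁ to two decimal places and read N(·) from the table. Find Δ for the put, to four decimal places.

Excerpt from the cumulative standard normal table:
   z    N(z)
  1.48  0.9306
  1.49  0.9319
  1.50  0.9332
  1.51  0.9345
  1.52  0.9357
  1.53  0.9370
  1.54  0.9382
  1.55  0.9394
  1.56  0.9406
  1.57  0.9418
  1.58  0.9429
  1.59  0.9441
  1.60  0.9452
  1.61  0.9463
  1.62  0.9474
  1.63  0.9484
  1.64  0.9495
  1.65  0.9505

-0.0559

T = 1.5;  σ√T = 0.1715
d₁ = [ln(400/350) + (0.083 + 0.14²/2)·1.5] / 0.1715 = [0.1335 + 0.1392] / 0.1715 = 1.5906 ≈ 1.59
N(d₁) = N(1.59) = 0.9441
Δ_put = N(d₁) − 1 = 0.9441 − 1 = -0.0559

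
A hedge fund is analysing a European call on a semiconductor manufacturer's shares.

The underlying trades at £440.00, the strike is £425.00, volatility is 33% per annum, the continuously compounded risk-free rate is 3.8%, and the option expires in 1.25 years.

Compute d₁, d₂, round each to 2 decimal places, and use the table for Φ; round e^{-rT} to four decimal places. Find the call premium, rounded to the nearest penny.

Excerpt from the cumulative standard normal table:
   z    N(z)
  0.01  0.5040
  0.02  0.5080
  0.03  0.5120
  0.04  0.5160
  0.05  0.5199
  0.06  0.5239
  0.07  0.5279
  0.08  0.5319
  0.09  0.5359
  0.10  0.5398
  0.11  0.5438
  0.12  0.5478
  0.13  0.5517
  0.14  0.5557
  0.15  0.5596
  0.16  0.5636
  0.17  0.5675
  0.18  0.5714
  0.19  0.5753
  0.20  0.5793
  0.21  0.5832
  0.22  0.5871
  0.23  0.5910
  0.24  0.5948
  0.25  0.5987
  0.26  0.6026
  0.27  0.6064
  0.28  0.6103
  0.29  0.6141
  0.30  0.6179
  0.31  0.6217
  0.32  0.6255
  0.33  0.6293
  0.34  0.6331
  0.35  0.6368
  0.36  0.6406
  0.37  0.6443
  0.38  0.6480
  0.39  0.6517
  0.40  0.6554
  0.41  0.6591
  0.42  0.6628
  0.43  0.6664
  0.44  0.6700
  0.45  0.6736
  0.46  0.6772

£80.88

σ√T = 0.33 × 1.1180 = 0.3690
ln(S/K) + (r + σ²/2)T = ln(440/425) + (0.038 + 0.33²/2)·1.25 = 0.0347 + 0.1156 = 0.1502
d₁ = 0.1502 / 0.3690 = 0.4072 ≈ 0.41
d₂ = d₁ − σ√T = 0.4072 − 0.3690 = 0.0383 ≈ 0.04
e^(−rT) = e^(−0.038·1.25) = 0.9536
C = 440·N(0.41) − 425·0.9536·N(0.04) = 440·0.6591 − 425·0.9536·0.5160 = 290.0040 − 209.1245 = 80.8795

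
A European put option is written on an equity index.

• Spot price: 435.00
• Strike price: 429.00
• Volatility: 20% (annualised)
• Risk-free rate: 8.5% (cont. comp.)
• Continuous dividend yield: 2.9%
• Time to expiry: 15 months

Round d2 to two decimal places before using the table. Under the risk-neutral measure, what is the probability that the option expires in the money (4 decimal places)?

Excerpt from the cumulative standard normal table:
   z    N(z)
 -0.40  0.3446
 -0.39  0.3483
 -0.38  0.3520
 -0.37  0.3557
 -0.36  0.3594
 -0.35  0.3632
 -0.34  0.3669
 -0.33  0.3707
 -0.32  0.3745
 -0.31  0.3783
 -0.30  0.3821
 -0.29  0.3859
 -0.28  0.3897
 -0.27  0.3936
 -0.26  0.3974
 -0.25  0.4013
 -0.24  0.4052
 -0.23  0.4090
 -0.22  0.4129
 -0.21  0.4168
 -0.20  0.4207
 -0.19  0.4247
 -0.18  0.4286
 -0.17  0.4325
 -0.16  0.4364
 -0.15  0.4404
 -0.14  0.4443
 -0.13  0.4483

0.3974

σ√T = 0.2 × 1.1180 = 0.2236
d₁ = [ln(435/429) + (0.085 − 0.029 + ½·0.2²)·1.25] / (σ√T) = (0.0139 + 0.0950) / 0.2236 = 0.4870 ≈ 0.49
d₂ = 0.4870 − 0.2236 = 0.2634 ≈ 0.26
Pr(exercise) under Q = N(−d₂) = N(-0.26) = 0.3974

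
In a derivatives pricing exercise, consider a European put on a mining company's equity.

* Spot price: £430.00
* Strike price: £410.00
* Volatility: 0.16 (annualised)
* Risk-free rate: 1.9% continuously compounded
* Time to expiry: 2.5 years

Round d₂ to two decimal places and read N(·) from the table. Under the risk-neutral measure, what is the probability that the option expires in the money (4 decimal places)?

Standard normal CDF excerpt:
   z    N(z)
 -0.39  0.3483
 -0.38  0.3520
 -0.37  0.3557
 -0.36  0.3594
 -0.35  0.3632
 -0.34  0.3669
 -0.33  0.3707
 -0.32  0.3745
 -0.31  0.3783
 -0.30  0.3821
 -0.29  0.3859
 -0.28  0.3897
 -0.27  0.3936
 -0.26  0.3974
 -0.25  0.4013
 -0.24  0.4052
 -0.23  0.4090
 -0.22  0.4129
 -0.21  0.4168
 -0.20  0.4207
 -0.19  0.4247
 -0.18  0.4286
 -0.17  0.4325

0.4013

σ√T = 0.16 × 1.5811 = 0.2530
d₁ = [ln(430/410) + (0.019 + 0.16²/2)·2.5] / 0.2530 = [0.0476 + 0.0795] / 0.2530 = 0.5025 ≈ 0.50
d₂ = d₁ − σ√T = 0.5025 − 0.2530 = 0.2495 ≈ 0.25
Pr(exercise) under Q = N(−d₂) = N(-0.25) = 0.4013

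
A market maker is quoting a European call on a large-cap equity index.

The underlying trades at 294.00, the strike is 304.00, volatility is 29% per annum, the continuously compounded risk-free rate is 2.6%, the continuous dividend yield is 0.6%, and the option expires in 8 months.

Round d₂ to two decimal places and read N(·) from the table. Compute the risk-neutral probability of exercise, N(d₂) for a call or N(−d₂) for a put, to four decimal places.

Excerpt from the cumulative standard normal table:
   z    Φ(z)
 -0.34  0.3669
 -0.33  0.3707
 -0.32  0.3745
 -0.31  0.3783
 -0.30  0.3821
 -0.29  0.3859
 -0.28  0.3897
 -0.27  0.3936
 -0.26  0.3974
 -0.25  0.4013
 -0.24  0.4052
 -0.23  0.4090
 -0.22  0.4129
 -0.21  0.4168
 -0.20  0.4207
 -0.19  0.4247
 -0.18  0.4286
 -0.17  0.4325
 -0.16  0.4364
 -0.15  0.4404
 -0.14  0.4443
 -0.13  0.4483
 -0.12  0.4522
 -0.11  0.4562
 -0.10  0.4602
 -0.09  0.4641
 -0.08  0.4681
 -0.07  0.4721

0.4207

σ√T = 0.29 × 0.8165 = 0.2368
ln(S/K) + (r − q + σ²/2)T = ln(294/304) + (0.026 − 0.006 + 0.29²/2)·0.6667 = -0.0334 + 0.0414 = 0.0079
d₁ = 0.0079 / 0.2368 = 0.0334 → 0.03
d₂ = d₁ − σ√T = 0.0334 − 0.2368 = -0.2033 → -0.20
Risk-neutral Pr[S_T > K] = N(d₂) = N(-0.20) = 0.4207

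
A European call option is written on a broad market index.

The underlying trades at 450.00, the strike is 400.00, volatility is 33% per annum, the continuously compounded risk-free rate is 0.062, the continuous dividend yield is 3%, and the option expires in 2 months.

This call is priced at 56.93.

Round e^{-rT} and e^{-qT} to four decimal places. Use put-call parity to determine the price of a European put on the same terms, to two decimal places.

5.06

exp(−qT) = exp(−0.03·0.1667) = 0.9950;  exp(−rT) = exp(−0.062·0.1667) = 0.9897
Put-call parity: C − P = S·e^(−qT) − K·e^(−rT) = 450·0.9950 − 400·0.9897 = 447.7500 − 395.8800 = 51.8700
P = C − (C − P) = 56.93 − (51.8700) = 5.0600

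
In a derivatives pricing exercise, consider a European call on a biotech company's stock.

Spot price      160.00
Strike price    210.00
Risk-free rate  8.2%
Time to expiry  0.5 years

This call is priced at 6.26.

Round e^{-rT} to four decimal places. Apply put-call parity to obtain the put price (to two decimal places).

47.82

exp(−rT) = exp(−0.082·0.5) = 0.9598
Put-call parity: C − P = S − K·e^(−rT) = 160 − 210·0.9598 = 160 − 201.5580 = -41.5580
P = C − (C − P) = 6.26 − (-41.5580) = 47.8180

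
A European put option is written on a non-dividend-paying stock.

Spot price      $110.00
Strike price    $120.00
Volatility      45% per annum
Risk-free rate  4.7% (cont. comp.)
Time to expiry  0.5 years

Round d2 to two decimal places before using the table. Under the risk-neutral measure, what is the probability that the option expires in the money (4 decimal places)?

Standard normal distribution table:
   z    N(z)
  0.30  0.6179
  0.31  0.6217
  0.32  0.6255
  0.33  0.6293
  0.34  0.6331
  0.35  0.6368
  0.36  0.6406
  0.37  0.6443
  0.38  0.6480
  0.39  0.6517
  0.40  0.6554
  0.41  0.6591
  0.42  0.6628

0.6406

σ√T = 0.45 × 0.7071 = 0.3182
ln(S/K) + (r + σ²/2)T = ln(110/120) + (0.047 + 0.45²/2)·0.5 = -0.0870 + 0.0741 = -0.0129
d₁ = -0.0129 / 0.3182 = -0.0405 ≈ -0.04
d₂ = d₁ − σ√T = -0.0405 − 0.3182 = -0.3587 ≈ -0.36
Risk-neutral Pr[S_T < K] = N(−d₂) = N(0.36) = 0.6406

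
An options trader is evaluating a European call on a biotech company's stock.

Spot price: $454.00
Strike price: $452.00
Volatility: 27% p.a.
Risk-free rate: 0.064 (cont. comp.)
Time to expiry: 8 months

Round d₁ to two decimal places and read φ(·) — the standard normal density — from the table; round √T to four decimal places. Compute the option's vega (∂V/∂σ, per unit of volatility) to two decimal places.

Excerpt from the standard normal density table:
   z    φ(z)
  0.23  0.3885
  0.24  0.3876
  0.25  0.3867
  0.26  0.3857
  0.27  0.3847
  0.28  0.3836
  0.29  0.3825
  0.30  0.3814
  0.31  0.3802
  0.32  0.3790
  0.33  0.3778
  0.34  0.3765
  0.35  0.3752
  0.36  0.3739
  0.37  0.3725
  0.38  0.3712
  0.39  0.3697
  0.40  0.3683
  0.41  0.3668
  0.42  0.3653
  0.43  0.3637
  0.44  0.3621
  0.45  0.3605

140.49

T = 0.6667;  σ√T = 0.2205
d₁ = [ln(454/452) + (0.064 + 0.27²/2)·0.6667] / 0.2205 = [0.0044 + 0.0670] / 0.2205 = 0.3238 → 0.32
√T = √0.6667 = 0.8165
φ(d₁) = φ(0.32) = 0.3790
vega = S·φ(d₁)·√T = 454·0.3790·0.8165 = 140.4919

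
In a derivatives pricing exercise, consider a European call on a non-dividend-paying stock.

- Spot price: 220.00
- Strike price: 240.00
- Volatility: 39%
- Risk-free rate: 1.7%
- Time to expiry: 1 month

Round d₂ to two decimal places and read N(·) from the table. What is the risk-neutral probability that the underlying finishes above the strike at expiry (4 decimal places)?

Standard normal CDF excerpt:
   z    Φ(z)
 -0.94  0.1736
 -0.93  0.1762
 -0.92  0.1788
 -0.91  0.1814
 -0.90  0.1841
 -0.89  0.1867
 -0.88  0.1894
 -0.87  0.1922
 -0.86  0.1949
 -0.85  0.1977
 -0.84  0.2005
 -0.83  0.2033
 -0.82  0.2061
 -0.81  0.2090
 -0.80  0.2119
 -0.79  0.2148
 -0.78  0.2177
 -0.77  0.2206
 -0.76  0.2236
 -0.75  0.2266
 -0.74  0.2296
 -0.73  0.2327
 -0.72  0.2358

T = 0.08333;  σ√T = 0.1126
d₁ = [ln(220/240) + (0.017 + 0.39²/2)·0.08333] / 0.1126 = [-0.0870 + 0.0078] / 0.1126 = -0.7040 ≈ -0.70
d₂ = d₁ − σ√T = -0.7040 − 0.1126 = -0.8166 ≈ -0.82
Risk-neutral Pr[S_T > K] = N(d₂) = N(-0.82) = 0.2061

0.2061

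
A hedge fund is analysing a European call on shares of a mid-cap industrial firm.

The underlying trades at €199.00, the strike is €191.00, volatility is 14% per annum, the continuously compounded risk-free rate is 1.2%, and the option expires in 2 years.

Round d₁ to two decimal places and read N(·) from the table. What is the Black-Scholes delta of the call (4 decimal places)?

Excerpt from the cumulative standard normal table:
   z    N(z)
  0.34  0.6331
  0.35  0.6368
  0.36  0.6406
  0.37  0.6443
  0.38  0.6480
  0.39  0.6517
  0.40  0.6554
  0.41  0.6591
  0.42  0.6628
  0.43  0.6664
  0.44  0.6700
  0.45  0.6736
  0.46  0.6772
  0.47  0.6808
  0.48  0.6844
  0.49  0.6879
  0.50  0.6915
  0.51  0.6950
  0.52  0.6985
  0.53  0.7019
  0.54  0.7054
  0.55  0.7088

T = 2;  σ√T = 0.1980
ln(S/K) + (r + σ²/2)T = ln(199/191) + (0.012 + 0.14²/2)·2 = 0.0410 + 0.0436 = 0.0846
d₁ = 0.0846 / 0.1980 = 0.4275 → 0.43
N(d₁) = N(0.43) = 0.6664
Δ_call = N(d₁) = 0.6664

0.6664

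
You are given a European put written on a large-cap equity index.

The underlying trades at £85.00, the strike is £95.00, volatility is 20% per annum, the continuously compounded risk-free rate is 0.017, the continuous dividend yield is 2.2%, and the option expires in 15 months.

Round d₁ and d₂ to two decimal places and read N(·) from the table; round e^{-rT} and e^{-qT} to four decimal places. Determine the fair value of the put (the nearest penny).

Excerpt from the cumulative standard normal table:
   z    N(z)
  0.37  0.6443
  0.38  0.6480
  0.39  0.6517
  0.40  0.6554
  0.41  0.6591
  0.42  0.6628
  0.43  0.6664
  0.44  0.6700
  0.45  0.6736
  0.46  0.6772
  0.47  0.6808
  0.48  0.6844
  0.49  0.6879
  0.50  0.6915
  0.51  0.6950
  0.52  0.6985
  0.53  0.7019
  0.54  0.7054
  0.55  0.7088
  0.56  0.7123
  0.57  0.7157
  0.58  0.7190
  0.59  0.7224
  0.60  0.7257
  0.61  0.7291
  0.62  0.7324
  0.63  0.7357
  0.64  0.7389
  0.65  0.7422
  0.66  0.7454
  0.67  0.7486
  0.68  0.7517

£14.22

σ√T = 0.2·√1.25 = 0.2236
d₁ = [ln(85/95) + (0.017 − 0.022 + 0.2²/2)·1.25] / 0.2236 = [-0.1112 + 0.0188] / 0.2236 = -0.4136 ≈ -0.41
d₂ = d₁ − σ√T = -0.4136 − 0.2236 = -0.6372 ≈ -0.64
exp(−qT) = exp(−0.022·1.25) = 0.9729;  exp(−rT) = exp(−0.017·1.25) = 0.9790
N(−d₂) = N(0.64) = 0.7389;  N(−d₁) = N(0.41) = 0.6591
P = 95·0.9790·0.7389 − 85·0.9729·0.6591 = 68.7214 − 54.5053 = 14.2161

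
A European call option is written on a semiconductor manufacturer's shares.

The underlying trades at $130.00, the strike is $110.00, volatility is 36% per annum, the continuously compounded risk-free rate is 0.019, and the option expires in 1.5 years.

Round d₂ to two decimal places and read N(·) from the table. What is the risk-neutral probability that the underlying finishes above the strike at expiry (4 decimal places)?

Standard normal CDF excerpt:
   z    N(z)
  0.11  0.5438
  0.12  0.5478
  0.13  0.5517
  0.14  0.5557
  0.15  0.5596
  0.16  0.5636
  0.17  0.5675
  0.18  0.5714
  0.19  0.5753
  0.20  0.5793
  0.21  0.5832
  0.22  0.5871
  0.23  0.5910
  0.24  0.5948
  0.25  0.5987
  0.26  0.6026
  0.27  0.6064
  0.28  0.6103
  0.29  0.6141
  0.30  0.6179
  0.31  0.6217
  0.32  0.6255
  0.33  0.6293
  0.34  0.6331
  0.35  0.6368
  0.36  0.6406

0.5871

σ√T = 0.36 × 1.2247 = 0.4409
d₁ = [ln(130/110) + (0.019 + 0.36²/2)·1.5] / 0.4409 = [0.1671 + 0.1257] / 0.4409 = 0.6640 → 0.66
d₂ = d₁ − σ√T = 0.6640 − 0.4409 = 0.2231 → 0.22
Pr(exercise) under Q = N(d₂) = 0.5871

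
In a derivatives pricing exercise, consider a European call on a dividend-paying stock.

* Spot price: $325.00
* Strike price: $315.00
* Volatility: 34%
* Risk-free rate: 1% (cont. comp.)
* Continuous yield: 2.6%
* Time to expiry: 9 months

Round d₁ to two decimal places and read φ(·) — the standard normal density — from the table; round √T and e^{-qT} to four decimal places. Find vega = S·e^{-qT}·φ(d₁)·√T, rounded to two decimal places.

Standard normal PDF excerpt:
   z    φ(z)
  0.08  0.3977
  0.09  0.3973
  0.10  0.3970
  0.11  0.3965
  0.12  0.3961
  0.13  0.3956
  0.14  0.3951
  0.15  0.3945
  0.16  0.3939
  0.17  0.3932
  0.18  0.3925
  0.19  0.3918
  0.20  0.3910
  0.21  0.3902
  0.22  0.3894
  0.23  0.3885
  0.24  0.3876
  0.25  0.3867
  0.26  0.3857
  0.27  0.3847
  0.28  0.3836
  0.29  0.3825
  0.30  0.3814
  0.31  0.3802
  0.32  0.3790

T = 0.75;  σ√T = 0.2944
d₁ = [ln(325/315) + (0.01 − 0.026 + 0.34²/2)·0.75] / 0.2944 = [0.0313 + 0.0314] / 0.2944 = 0.2126 → 0.21
√T = √0.75 = 0.8660
φ(d₁) = φ(0.21) = 0.3902
exp(−qT) = exp(−0.026·0.75) = 0.9807
vega = S·exp(−qT)·φ(d₁)·√T = 325·0.9807·0.3902·0.8660 = 107.7022

107.70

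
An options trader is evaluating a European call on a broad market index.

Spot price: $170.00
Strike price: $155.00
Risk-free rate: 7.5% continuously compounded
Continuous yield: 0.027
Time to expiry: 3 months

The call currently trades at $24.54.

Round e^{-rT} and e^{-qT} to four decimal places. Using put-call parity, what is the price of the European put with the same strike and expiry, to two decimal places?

exp(−qT) = exp(−0.027·0.25) = 0.9933;  exp(−rT) = exp(−0.075·0.25) = 0.9814
Put-call parity: C − P = S·e^(−qT) − K·e^(−rT) = 170·0.9933 − 155·0.9814 = 168.8610 − 152.1170 = 16.7440
P = C − (C − P) = 24.54 − (16.7440) = 7.7960

$7.80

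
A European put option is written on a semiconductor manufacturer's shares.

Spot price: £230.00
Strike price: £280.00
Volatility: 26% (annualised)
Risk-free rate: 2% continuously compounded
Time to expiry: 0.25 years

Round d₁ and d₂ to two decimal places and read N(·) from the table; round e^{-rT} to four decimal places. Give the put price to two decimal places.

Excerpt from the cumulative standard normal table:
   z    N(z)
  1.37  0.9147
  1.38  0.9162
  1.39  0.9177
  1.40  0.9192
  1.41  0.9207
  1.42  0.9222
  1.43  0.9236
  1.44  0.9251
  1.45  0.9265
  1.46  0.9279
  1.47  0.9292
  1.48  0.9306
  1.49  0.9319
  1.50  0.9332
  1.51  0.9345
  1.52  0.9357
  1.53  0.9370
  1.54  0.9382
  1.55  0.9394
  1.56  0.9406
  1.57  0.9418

£49.62

σ√T = 0.26·√0.25 = 0.1300
d₁ = [ln(230/280) + (0.02 + ½·0.26²)·0.25] / (σ√T) = (-0.1967 + 0.0135) / 0.1300 = -1.4097 → -1.41
d₂ = -1.4097 − 0.1300 = -1.5397 → -1.54
exp(−rT) = exp(−0.02·0.25) = 0.9950
P = 280·0.9950·N(1.54) − 230·N(1.41) = 280·0.9950·0.9382 − 230·0.9207 = 261.3825 − 211.7610 = 49.6215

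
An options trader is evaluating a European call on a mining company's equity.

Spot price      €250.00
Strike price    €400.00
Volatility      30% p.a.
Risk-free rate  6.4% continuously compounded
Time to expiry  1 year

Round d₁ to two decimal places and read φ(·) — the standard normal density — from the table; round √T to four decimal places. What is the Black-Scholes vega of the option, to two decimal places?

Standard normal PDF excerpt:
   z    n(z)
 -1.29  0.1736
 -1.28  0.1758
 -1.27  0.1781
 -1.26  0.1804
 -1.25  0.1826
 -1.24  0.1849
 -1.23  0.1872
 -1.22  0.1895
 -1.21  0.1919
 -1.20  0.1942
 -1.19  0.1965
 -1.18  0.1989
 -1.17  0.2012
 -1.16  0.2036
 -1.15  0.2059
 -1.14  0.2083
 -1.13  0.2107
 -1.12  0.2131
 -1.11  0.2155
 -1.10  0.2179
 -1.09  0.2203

T = 1;  σ√T = 0.3000
d₁ = [ln(250/400) + (0.064 + ½·0.3²)·1] / (σ√T) = (-0.4700 + 0.1090) / 0.3000 = -1.2033 which rounds to -1.20
√T = √1 = 1.0000
φ(d₁) = φ(-1.20) = 0.1942
vega = S·φ(d₁)·√T = 250·0.1942·1.0000 = 48.5500
(Call and put vega coincide under Black-Scholes.)

48.55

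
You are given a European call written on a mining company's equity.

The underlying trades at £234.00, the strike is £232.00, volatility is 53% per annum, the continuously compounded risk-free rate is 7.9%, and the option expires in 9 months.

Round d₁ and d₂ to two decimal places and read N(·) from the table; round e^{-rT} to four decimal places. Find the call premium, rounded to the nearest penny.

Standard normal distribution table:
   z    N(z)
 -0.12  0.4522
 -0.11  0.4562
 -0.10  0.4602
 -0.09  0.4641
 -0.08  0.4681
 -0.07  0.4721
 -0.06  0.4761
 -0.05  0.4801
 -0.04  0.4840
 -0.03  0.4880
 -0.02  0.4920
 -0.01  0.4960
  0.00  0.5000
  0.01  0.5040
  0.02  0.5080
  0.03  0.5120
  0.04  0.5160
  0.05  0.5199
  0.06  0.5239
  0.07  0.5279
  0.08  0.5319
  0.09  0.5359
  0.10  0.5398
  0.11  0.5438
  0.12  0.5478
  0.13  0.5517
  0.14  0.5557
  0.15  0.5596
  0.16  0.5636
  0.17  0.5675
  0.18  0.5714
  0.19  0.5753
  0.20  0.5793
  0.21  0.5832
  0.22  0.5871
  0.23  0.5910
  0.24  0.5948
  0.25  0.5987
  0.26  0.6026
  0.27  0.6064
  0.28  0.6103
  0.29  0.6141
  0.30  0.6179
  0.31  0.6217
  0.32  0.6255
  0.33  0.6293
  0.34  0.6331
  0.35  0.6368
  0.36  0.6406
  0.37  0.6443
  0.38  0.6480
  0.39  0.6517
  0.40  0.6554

T = 0.75;  σ√T = 0.4590
ln(S/K) + (r + σ²/2)T = ln(234/232) + (0.079 + 0.53²/2)·0.75 = 0.0086 + 0.1646 = 0.1732
d₁ = 0.1732 / 0.4590 = 0.3773 which rounds to 0.38
d₂ = d₁ − σ√T = 0.3773 − 0.4590 = -0.0817 which rounds to -0.08
exp(−rT) = exp(−0.079·0.75) = 0.9425
N(d₁) = N(0.38) = 0.6480;  N(d₂) = N(-0.08) = 0.4681
C = 234·0.6480 − 232·0.9425·0.4681 = 151.6320 − 102.3547 = 49.2773

£49.28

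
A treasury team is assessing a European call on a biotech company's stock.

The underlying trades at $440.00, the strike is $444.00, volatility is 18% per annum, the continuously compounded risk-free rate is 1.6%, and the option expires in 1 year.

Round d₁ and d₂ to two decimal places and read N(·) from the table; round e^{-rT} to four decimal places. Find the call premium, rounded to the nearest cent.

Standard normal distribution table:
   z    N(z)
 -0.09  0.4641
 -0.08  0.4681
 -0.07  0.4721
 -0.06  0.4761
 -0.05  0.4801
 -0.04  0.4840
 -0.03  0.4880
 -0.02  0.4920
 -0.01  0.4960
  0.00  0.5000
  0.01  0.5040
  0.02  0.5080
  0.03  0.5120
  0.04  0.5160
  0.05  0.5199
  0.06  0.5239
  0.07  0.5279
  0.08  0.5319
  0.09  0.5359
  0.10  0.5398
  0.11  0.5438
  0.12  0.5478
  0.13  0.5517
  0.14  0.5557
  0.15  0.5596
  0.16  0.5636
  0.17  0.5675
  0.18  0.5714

$32.97

σ√T = 0.18 × 1.0000 = 0.1800
ln(S/K) + (r + σ²/2)T = ln(440/444) + (0.016 + 0.18²/2)·1 = -0.0090 + 0.0322 = 0.0232
d₁ = 0.0232 / 0.1800 = 0.1286 → 0.13
d₂ = d₁ − σ√T = 0.1286 − 0.1800 = -0.0514 → -0.05
e^(−rT) = e^(−0.016·1) = 0.9841
C = 440·N(0.13) − 444·0.9841·N(-0.05) = 440·0.5517 − 444·0.9841·0.4801 = 242.7480 − 209.7751 = 32.9729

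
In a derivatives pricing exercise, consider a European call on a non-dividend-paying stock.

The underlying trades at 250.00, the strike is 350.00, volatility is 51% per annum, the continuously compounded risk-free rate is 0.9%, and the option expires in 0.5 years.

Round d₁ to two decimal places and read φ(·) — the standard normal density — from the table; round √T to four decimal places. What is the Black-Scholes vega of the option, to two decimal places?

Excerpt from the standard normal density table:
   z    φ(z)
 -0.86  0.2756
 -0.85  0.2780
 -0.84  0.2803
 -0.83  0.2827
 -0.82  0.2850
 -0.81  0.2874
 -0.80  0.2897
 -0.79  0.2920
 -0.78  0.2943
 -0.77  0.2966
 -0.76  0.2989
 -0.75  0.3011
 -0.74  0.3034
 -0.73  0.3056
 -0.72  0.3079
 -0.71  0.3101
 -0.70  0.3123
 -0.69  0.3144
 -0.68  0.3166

σ√T = 0.51 × 0.7071 = 0.3606
ln(S/K) + (r + σ²/2)T = ln(250/350) + (0.009 + 0.51²/2)·0.5 = -0.3365 + 0.0695 = -0.2669
d₁ = -0.2669 / 0.3606 = -0.7402 ≈ -0.74
√T = √0.5 = 0.7071
φ(d₁) = φ(-0.74) = 0.3034
vega = S·φ(d₁)·√T = 250·0.3034·0.7071 = 53.6335

53.63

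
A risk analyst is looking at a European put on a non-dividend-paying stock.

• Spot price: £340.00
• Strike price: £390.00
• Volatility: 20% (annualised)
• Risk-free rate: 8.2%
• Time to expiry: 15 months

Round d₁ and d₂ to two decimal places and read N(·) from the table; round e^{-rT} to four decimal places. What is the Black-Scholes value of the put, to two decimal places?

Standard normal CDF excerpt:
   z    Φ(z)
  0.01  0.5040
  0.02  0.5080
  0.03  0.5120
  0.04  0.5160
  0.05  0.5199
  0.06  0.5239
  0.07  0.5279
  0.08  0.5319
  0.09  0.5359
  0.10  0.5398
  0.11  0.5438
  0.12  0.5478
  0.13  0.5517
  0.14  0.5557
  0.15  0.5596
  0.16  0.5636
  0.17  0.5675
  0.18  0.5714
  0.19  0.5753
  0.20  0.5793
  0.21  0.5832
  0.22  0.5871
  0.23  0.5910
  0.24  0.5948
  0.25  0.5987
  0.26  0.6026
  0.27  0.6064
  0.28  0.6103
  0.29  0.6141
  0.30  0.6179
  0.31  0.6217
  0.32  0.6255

£38.02

σ√T = 0.2 × 1.1180 = 0.2236
d₁ = [ln(340/390) + (0.082 + 0.2²/2)·1.25] / 0.2236 = [-0.1372 + 0.1275] / 0.2236 = -0.0434 ≈ -0.04
d₂ = d₁ − σ√T = -0.0434 − 0.2236 = -0.2670 ≈ -0.27
e^(−rT) = e^(−0.082·1.25) = 0.9026
P = 390·0.9026·N(0.27) − 340·N(0.04) = 390·0.9026·0.6064 − 340·0.5160 = 213.4613 − 175.4400 = 38.0213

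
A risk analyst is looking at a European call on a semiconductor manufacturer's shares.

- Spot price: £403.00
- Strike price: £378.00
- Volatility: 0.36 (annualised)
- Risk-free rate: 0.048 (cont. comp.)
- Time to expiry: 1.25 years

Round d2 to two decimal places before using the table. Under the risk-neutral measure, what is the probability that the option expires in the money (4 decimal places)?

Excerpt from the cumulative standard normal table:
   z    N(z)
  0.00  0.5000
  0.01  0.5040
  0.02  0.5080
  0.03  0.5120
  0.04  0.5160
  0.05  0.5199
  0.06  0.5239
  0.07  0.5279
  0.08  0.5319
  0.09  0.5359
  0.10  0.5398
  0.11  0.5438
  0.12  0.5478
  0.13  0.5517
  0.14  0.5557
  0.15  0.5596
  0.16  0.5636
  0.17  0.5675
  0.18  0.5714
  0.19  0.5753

σ√T = 0.36·√1.25 = 0.4025
d₁ = [ln(403/378) + (0.048 + ½·0.36²)·1.25] / (σ√T) = (0.0640 + 0.1410) / 0.4025 = 0.5094 → 0.51
d₂ = 0.5094 − 0.4025 = 0.1069 → 0.11
Pr(exercise) under Q = N(d₂) = 0.5438

0.5438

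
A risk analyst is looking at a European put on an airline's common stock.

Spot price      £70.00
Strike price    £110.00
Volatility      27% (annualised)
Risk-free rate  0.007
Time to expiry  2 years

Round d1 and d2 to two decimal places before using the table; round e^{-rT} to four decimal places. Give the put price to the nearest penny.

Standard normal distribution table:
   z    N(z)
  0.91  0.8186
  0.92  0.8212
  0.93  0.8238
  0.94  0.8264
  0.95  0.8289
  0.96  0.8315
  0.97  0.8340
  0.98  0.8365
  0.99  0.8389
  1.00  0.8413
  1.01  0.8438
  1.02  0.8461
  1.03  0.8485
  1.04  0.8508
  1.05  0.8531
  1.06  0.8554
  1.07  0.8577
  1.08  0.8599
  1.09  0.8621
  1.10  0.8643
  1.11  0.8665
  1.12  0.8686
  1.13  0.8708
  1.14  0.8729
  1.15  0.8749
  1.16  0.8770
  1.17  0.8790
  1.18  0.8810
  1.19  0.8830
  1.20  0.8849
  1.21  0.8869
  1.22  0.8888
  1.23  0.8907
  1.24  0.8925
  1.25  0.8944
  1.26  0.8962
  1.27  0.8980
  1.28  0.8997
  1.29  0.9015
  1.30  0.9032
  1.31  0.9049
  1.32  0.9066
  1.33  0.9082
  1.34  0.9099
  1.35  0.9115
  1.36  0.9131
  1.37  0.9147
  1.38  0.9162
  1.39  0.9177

£40.49

σ√T = 0.27 × 1.4142 = 0.3818
d₁ = [ln(70/110) + (0.007 + 0.27²/2)·2] / 0.3818 = [-0.4520 + 0.0869] / 0.3818 = -0.9561 which rounds to -0.96
d₂ = d₁ − σ√T = -0.9561 − 0.3818 = -1.3380 which rounds to -1.34
e^(−rT) = e^(−0.007·2) = 0.9861
P = 110·0.9861·N(1.34) − 70·N(0.96) = 110·0.9861·0.9099 − 70·0.8315 = 98.6978 − 58.2050 = 40.4928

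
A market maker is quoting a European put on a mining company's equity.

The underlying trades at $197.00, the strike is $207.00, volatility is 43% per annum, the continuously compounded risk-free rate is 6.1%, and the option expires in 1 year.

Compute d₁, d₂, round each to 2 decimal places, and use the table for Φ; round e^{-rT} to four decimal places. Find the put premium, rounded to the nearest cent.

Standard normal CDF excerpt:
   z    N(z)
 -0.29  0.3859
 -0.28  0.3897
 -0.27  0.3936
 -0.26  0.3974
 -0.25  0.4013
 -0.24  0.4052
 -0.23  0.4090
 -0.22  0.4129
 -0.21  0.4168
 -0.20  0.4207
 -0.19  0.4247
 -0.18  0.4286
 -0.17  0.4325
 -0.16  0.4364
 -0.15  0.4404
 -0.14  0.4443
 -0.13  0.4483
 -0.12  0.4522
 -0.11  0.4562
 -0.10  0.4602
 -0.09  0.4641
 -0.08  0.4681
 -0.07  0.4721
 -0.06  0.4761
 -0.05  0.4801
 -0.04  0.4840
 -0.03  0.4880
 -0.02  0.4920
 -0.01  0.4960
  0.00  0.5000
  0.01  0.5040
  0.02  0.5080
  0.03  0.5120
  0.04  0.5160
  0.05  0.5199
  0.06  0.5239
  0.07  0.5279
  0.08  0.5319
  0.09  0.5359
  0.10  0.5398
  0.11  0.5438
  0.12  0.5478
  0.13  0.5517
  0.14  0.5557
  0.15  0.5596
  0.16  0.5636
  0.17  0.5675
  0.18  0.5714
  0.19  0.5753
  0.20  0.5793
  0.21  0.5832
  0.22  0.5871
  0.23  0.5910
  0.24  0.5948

$32.21

σ√T = 0.43 × 1.0000 = 0.4300
ln(S/K) + (r + σ²/2)T = ln(197/207) + (0.061 + 0.43²/2)·1 = -0.0495 + 0.1534 = 0.1039
d₁ = 0.1039 / 0.4300 = 0.2417 → 0.24
d₂ = d₁ − σ√T = 0.2417 − 0.4300 = -0.1883 → -0.19
e^(−rT) = e^(−0.061·1) = 0.9408
P = 207·0.9408·N(0.19) − 197·N(-0.24) = 207·0.9408·0.5753 − 197·0.4052 = 112.0371 − 79.8244 = 32.2127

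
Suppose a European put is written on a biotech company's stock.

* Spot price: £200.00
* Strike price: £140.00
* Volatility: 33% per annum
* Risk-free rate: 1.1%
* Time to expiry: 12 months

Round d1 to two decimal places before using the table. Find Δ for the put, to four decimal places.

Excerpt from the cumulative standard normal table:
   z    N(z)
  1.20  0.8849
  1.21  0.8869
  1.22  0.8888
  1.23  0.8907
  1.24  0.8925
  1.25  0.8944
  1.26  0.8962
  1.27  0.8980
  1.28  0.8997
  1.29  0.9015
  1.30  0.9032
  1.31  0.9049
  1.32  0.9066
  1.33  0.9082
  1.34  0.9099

-0.1003

T = 1;  σ√T = 0.3300
ln(S/K) + (r + σ²/2)T = ln(200/140) + (0.011 + 0.33²/2)·1 = 0.3567 + 0.0655 = 0.4221
d₁ = 0.4221 / 0.3300 = 1.2792 which rounds to 1.28
N(d₁) = N(1.28) = 0.8997
Δ_put = N(d₁) − 1 = 0.8997 − 1 = -0.1003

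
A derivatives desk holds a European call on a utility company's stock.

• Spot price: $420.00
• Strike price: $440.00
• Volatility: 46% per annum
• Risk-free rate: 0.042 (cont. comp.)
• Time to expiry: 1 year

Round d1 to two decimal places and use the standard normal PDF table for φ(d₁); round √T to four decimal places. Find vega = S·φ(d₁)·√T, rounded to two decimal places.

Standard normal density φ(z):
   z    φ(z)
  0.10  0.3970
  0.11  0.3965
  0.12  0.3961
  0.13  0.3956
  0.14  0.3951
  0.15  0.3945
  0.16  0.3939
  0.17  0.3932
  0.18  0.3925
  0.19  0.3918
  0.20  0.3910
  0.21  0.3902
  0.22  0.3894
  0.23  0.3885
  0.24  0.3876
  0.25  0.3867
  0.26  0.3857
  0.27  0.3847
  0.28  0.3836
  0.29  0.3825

σ√T = 0.46 × 1.0000 = 0.4600
d₁ = [ln(420/440) + (0.042 + 0.46²/2)·1] / 0.4600 = [-0.0465 + 0.1478] / 0.4600 = 0.2202 ⇒ 0.22
√T = √1 = 1.0000
φ(d₁) = φ(0.22) = 0.3894
vega = S·φ(d₁)·√T = 420·0.3894·1.0000 = 163.5480

163.55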